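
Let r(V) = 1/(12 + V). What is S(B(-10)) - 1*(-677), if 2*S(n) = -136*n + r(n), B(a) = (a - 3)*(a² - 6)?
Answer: 202730659/2420 ≈ 83773.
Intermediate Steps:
B(a) = (-6 + a²)*(-3 + a) (B(a) = (-3 + a)*(-6 + a²) = (-6 + a²)*(-3 + a))
S(n) = 1/(2*(12 + n)) - 68*n (S(n) = (-136*n + 1/(12 + n))/2 = (1/(12 + n) - 136*n)/2 = 1/(2*(12 + n)) - 68*n)
S(B(-10)) - 1*(-677) = (1 - 136*(18 + (-10)³ - 6*(-10) - 3*(-10)²)*(12 + (18 + (-10)³ - 6*(-10) - 3*(-10)²)))/(2*(12 + (18 + (-10)³ - 6*(-10) - 3*(-10)²))) - 1*(-677) = (1 - 136*(18 - 1000 + 60 - 3*100)*(12 + (18 - 1000 + 60 - 3*100)))/(2*(12 + (18 - 1000 + 60 - 3*100))) + 677 = (1 - 136*(18 - 1000 + 60 - 300)*(12 + (18 - 1000 + 60 - 300)))/(2*(12 + (18 - 1000 + 60 - 300))) + 677 = (1 - 136*(-1222)*(12 - 1222))/(2*(12 - 1222)) + 677 = (½)*(1 - 136*(-1222)*(-1210))/(-1210) + 677 = (½)*(-1/1210)*(1 - 201092320) + 677 = (½)*(-1/1210)*(-201092319) + 677 = 201092319/2420 + 677 = 202730659/2420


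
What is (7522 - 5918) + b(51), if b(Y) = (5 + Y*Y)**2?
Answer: 6792840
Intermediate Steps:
b(Y) = (5 + Y**2)**2
(7522 - 5918) + b(51) = (7522 - 5918) + (5 + 51**2)**2 = 1604 + (5 + 2601)**2 = 1604 + 2606**2 = 1604 + 6791236 = 6792840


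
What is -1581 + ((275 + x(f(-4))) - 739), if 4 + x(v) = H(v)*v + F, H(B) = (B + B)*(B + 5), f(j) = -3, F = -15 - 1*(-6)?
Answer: -2022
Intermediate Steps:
F = -9 (F = -15 + 6 = -9)
H(B) = 2*B*(5 + B) (H(B) = (2*B)*(5 + B) = 2*B*(5 + B))
x(v) = -13 + 2*v²*(5 + v) (x(v) = -4 + ((2*v*(5 + v))*v - 9) = -4 + (2*v²*(5 + v) - 9) = -4 + (-9 + 2*v²*(5 + v)) = -13 + 2*v²*(5 + v))
-1581 + ((275 + x(f(-4))) - 739) = -1581 + ((275 + (-13 + 2*(-3)²*(5 - 3))) - 739) = -1581 + ((275 + (-13 + 2*9*2)) - 739) = -1581 + ((275 + (-13 + 36)) - 739) = -1581 + ((275 + 23) - 739) = -1581 + (298 - 739) = -1581 - 441 = -2022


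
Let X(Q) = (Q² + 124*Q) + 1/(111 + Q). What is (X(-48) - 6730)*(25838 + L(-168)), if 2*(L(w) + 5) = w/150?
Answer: -422239627343/1575 ≈ -2.6809e+8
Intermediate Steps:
L(w) = -5 + w/300 (L(w) = -5 + (w/150)/2 = -5 + w/300)
X(Q) = Q² + 1/(111 + Q) + 124*Q
(X(-48) - 6730)*(25838 + L(-168)) = ((1 + (-48)³ + 235*(-48)² + 13764*(-48))/(111 - 48) - 6730)*(25838 + (-5 + (1/300)*(-168))) = ((1 - 110592 + 235*2304 - 660672)/63 - 6730)*(25838 + (-5 - 14/25)) = ((1 - 110592 + 541440 - 660672)/63 - 6730)*(25838 - 139/25) = ((1/63)*(-229823) - 6730)*(645811/25) = (-229823/63 - 6730)*(645811/25) = -653813/63*645811/25 = -422239627343/1575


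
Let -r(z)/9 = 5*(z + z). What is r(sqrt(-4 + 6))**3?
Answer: -1458000*sqrt(2) ≈ -2.0619e+6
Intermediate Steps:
r(z) = -90*z (r(z) = -45*(z + z) = -45*2*z = -90*z)
r(sqrt(-4 + 6))**3 = (-90*sqrt(-4 + 6))**3 = (-90*sqrt(2))**3 = -1458000*sqrt(2)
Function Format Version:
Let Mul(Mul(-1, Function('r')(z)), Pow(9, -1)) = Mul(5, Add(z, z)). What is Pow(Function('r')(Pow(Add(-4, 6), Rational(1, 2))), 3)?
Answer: Mul(-1458000, Pow(2, Rational(1, 2))) ≈ -2.0619e+6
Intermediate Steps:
Function('r')(z) = Mul(-90, z) (Function('r')(z) = Mul(-9, Mul(5, Add(z, z))) = Mul(-9, Mul(5, Mul(2, z))) = Mul(-9, Mul(10, z)) = Mul(-90, z))
Pow(Function('r')(Pow(Add(-4, 6), Rational(1, 2))), 3) = Pow(Mul(-90, Pow(Add(-4, 6), Rational(1, 2))), 3) = Pow(Mul(-90, Pow(2, Rational(1, 2))), 3) = Mul(-1458000, Pow(2, Rational(1, 2)))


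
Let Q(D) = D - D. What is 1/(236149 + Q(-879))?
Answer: 1/236149 ≈ 4.2346e-6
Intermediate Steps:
Q(D) = 0
1/(236149 + Q(-879)) = 1/(236149 + 0) = 1/236149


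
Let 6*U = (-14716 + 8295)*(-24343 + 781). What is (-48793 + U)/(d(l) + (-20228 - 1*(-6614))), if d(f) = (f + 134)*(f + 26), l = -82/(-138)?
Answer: -119817582714/47774609 ≈ -2508.0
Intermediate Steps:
l = 41/69 (l = -82*(-1/138) = 41/69 ≈ 0.59420)
d(f) = (26 + f)*(134 + f) (d(f) = (134 + f)*(26 + f) = (26 + f)*(134 + f))
U = 25215267 (U = ((-14716 + 8295)*(-24343 + 781))/6 = (-6421*(-23562))/6 = (⅙)*151291602 = 25215267)
(-48793 + U)/(d(l) + (-20228 - 1*(-6614))) = (-48793 + 25215267)/((3484 + (41/69)² + 160*(41/69)) + (-20228 - 1*(-6614))) = 25166474/((3484 + 1681/4761 + 6560/69) + (-20228 + 6614)) = 25166474/(17041645/4761 - 13614) = 25166474/(-47774609/4761) = 25166474*(-4761/47774609) = -119817582714/47774609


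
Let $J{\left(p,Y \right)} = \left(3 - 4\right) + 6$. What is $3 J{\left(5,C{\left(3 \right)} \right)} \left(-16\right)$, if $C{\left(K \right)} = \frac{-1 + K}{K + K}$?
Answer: $-240$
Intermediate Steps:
$C{\left(K \right)} = \frac{-1 + K}{2 K}$
$J{\left(p,Y \right)} = 5$ ($J{\left(p,Y \right)} = -1 + 6 = 5$)
$3 J{\left(5,C{\left(3 \right)} \right)} \left(-16\right) = 3 \cdot 5 \left(-16\right) = 15 \left(-16\right) = -240$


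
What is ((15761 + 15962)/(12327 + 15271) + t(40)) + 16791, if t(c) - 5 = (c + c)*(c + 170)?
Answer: 927214131/27598 ≈ 33597.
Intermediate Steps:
t(c) = 5 + 2*c*(170 + c) (t(c) = 5 + (c + c)*(c + 170) = 5 + (2*c)*(170 + c) = 5 + 2*c*(170 + c))
((15761 + 15962)/(12327 + 15271) + t(40)) + 16791 = ((15761 + 15962)/(12327 + 15271) + (5 + 2*40² + 340*40)) + 16791 = (31723/27598 + (5 + 2*1600 + 13600)) + 16791 = (31723*(1/27598) + (5 + 3200 + 13600)) + 16791 = (31723/27598 + 16805) + 16791 = 463816113/27598 + 16791 = 927214131/27598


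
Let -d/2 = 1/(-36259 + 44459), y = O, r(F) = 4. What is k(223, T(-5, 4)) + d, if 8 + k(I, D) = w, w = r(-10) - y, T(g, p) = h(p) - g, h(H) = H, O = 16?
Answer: -82001/4100 ≈ -20.000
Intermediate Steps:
T(g, p) = p - g
y = 16
d = -1/4100 (d = -2/(-36259 + 44459) = -2/8200 = -2*1/8200 = -1/4100 ≈ -0.00024390)
w = -12 (w = 4 - 1*16 = 4 - 16 = -12)
k(I, D) = -20 (k(I, D) = -8 - 12 = -20)
k(223, T(-5, 4)) + d = -20 - 1/4100 = -82001/4100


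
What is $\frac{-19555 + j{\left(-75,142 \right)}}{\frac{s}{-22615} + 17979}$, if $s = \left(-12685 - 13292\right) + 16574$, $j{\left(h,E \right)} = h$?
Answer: $- \frac{221966225}{203302244} \approx -1.0918$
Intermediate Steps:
$s = -9403$ ($s = -25977 + 16574 = -9403$)
$\frac{-19555 + j{\left(-75,142 \right)}}{\frac{s}{-22615} + 17979} = \frac{-19555 - 75}{- \frac{9403}{-22615} + 17979} = - \frac{19630}{\left(-9403\right) \left(- \frac{1}{22615}\right) + 17979} = - \frac{19630}{\frac{9403}{22615} + 17979} = - \frac{19630}{\frac{406604488}{22615}} = \left(-19630\right) \frac{22615}{406604488} = - \frac{221966225}{203302244}$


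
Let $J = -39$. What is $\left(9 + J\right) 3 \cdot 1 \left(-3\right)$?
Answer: $270$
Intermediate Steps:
$\left(9 + J\right) 3 \cdot 1 \left(-3\right) = \left(9 - 39\right) 3 \cdot 1 \left(-3\right) = - 30 \cdot 3 \left(-3\right) = \left(-30\right) \left(-9\right) = 270$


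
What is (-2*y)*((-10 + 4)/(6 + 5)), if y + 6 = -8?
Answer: -168/11 ≈ -15.273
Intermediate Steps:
y = -14 (y = -6 - 8 = -14)
(-2*y)*((-10 + 4)/(6 + 5)) = (-2*(-14))*((-10 + 4)/(6 + 5)) = 28*(-6/11) = -168/11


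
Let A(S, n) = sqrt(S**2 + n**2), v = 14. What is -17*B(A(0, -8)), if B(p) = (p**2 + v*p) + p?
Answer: -3128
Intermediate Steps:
B(p) = p**2 + 15*p (B(p) = (p**2 + 14*p) + p = p**2 + 15*p)
-17*B(A(0, -8)) = -17*sqrt(0**2 + (-8)**2)*(15 + sqrt(0**2 + (-8)**2)) = -17*sqrt(0 + 64)*(15 + sqrt(0 + 64)) = -17*sqrt(64)*(15 + sqrt(64)) = -136*(15 + 8) = -136*23 = -17*184 = -3128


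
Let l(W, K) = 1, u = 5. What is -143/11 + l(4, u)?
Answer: -12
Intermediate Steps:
-143/11 + l(4, u) = -143/11 + 1 = -13*1 + 1 = -13 + 1 = -12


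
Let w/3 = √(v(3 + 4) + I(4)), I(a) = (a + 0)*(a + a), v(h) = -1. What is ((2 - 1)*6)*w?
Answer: 18*√31 ≈ 100.22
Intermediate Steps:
I(a) = 2*a² (I(a) = a*(2*a) = 2*a²)
w = 3*√31 (w = 3*√(-1 + 2*4²) = 3*√(-1 + 2*16) = 3*√(-1 + 32) = 3*√31 ≈ 16.703)
((2 - 1)*6)*w = ((2 - 1)*6)*(3*√31) = (1*6)*(3*√31) = 6*(3*√31) = 18*√31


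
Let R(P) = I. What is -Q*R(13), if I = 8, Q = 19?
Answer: -152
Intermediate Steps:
R(P) = 8
-Q*R(13) = -19*8 = -1*152 = -152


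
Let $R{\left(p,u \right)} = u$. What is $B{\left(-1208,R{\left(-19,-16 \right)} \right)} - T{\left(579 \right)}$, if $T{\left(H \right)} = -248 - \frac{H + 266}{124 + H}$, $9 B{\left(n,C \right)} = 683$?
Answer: $\frac{2056850}{6327} \approx 325.09$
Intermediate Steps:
$B{\left(n,C \right)} = \frac{683}{9}$ ($B{\left(n,C \right)} = \frac{1}{9} \cdot 683 = \frac{683}{9}$)
$T{\left(H \right)} = -248 - \frac{266 + H}{124 + H}$
$B{\left(-1208,R{\left(-19,-16 \right)} \right)} - T{\left(579 \right)} = \frac{683}{9} - \frac{-31018 - 144171}{124 + 579} = \frac{683}{9} - \frac{-31018 - 144171}{703} = \frac{683}{9} - \frac{1}{703} \left(-175189\right) = \frac{683}{9} - - \frac{175189}{703} = \frac{683}{9} + \frac{175189}{703} = \frac{2056850}{6327}$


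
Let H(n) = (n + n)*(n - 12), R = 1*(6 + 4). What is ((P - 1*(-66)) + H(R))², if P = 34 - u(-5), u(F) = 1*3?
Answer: 3249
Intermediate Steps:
R = 10 (R = 1*10 = 10)
u(F) = 3
P = 31 (P = 34 - 1*3 = 34 - 3 = 31)
H(n) = 2*n*(-12 + n) (H(n) = (2*n)*(-12 + n) = 2*n*(-12 + n))
((P - 1*(-66)) + H(R))² = ((31 - 1*(-66)) + 2*10*(-12 + 10))² = ((31 + 66) + 2*10*(-2))² = (97 - 40)² = 57² = 3249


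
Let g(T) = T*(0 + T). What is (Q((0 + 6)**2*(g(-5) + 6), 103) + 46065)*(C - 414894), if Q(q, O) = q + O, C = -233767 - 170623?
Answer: -38739024656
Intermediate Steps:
g(T) = T**2 (g(T) = T*T = T**2)
C = -404390
Q(q, O) = O + q
(Q((0 + 6)**2*(g(-5) + 6), 103) + 46065)*(C - 414894) = ((103 + (0 + 6)**2*((-5)**2 + 6)) + 46065)*(-404390 - 414894) = ((103 + 6**2*(25 + 6)) + 46065)*(-819284) = ((103 + 36*31) + 46065)*(-819284) = ((103 + 1116) + 46065)*(-819284) = (1219 + 46065)*(-819284) = 47284*(-819284) = -38739024656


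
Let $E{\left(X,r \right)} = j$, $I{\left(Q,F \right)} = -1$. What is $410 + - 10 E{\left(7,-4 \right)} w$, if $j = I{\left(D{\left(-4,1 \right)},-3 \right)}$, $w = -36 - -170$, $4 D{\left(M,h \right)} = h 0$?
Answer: $1750$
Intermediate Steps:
$D{\left(M,h \right)} = 0$ ($D{\left(M,h \right)} = \frac{h 0}{4} = \frac{1}{4} \cdot 0 = 0$)
$w = 134$ ($w = -36 + 170 = 134$)
$j = -1$
$E{\left(X,r \right)} = -1$
$410 + - 10 E{\left(7,-4 \right)} w = 410 + \left(-10\right) \left(-1\right) 134 = 410 + 10 \cdot 134 = 410 + 1340 = 1750$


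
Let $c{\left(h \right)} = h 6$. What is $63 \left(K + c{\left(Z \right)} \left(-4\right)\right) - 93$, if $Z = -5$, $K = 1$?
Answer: $7530$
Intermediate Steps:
$c{\left(h \right)} = 6 h$
$63 \left(K + c{\left(Z \right)} \left(-4\right)\right) - 93 = 63 \left(1 + 6 \left(-5\right) \left(-4\right)\right) - 93 = 63 \left(1 - -120\right) - 93 = 63 \left(1 + 120\right) - 93 = 63 \cdot 121 - 93 = 7623 - 93 = 7530$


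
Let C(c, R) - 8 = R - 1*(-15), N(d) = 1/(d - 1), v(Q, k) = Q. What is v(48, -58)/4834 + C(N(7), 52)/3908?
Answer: 275067/9445636 ≈ 0.029121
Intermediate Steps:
N(d) = 1/(-1 + d)
C(c, R) = 23 + R (C(c, R) = 8 + (R - 1*(-15)) = 8 + (R + 15) = 8 + (15 + R) = 23 + R)
v(48, -58)/4834 + C(N(7), 52)/3908 = 48/4834 + (23 + 52)/3908 = 48*(1/4834) + 75*(1/3908) = 24/2417 + 75/3908 = 275067/9445636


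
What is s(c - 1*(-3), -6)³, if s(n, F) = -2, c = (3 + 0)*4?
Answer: -8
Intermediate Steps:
c = 12 (c = 3*4 = 12)
s(c - 1*(-3), -6)³ = (-2)³ = -8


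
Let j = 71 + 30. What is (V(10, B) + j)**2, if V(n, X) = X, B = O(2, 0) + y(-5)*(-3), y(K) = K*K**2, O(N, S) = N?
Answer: 228484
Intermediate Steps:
j = 101
y(K) = K**3
B = 377 (B = 2 + (-5)**3*(-3) = 2 - 125*(-3) = 2 + 375 = 377)
(V(10, B) + j)**2 = (377 + 101)**2 = 478**2 = 228484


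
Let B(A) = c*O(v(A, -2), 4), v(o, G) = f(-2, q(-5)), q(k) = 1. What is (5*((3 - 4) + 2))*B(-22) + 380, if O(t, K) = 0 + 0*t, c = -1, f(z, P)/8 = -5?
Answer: 380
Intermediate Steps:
f(z, P) = -40 (f(z, P) = 8*(-5) = -40)
v(o, G) = -40
O(t, K) = 0 (O(t, K) = 0 + 0 = 0)
B(A) = 0 (B(A) = -1*0 = 0)
(5*((3 - 4) + 2))*B(-22) + 380 = (5*((3 - 4) + 2))*0 + 380 = (5*(-1 + 2))*0 + 380 = (5*1)*0 + 380 = 5*0 + 380 = 0 + 380 = 380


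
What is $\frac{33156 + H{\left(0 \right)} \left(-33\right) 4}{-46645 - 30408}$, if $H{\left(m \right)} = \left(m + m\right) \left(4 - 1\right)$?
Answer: $- \frac{33156}{77053} \approx -0.4303$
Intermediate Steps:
$H{\left(m \right)} = 6 m$ ($H{\left(m \right)} = 2 m 3 = 6 m$)
$\frac{33156 + H{\left(0 \right)} \left(-33\right) 4}{-46645 - 30408} = \frac{33156 + 6 \cdot 0 \left(-33\right) 4}{-46645 - 30408} = \frac{33156 + 0 \left(-33\right) 4}{-77053} = \left(33156 + 0 \cdot 4\right) \left(- \frac{1}{77053}\right) = \left(33156 + 0\right) \left(- \frac{1}{77053}\right) = 33156 \left(- \frac{1}{77053}\right) = - \frac{33156}{77053}$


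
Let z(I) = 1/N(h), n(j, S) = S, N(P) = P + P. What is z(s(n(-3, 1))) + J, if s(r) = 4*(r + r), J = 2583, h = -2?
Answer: 10331/4 ≈ 2582.8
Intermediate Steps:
N(P) = 2*P
s(r) = 8*r (s(r) = 4*(2*r) = 8*r)
z(I) = -¼ (z(I) = 1/(2*(-2)) = 1/(-4) = -¼)
z(s(n(-3, 1))) + J = -¼ + 2583 = 10331/4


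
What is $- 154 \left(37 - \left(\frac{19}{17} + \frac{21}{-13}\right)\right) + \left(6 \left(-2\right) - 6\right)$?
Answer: $- \frac{1280176}{221} \approx -5792.6$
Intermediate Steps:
$- 154 \left(37 - \left(\frac{19}{17} + \frac{21}{-13}\right)\right) + \left(6 \left(-2\right) - 6\right) = - 154 \left(37 - \left(19 \cdot \frac{1}{17} + 21 \left(- \frac{1}{13}\right)\right)\right) - 18 = - 154 \left(37 - \left(\frac{19}{17} - \frac{21}{13}\right)\right) - 18 = - 154 \left(37 - - \frac{110}{221}\right) - 18 = - 154 \left(37 + \frac{110}{221}\right) - 18 = \left(-154\right) \frac{8287}{221} - 18 = - \frac{1276198}{221} - 18 = - \frac{1280176}{221}$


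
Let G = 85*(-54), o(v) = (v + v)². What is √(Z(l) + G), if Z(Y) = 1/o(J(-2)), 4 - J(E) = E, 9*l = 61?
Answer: 13*I*√3911/12 ≈ 67.75*I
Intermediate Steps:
l = 61/9 (l = (⅑)*61 = 61/9 ≈ 6.7778)
J(E) = 4 - E
o(v) = 4*v² (o(v) = (2*v)² = 4*v²)
G = -4590
Z(Y) = 1/144 (Z(Y) = 1/(4*(4 - 1*(-2))²) = 1/(4*(4 + 2)²) = 1/(4*6²) = 1/(4*36) = 1/144)
√(Z(l) + G) = √(1/144 - 4590) = √(-660959/144) = 13*I*√3911/12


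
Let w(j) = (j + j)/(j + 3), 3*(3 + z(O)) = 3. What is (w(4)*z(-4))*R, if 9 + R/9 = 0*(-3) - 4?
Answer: 1872/7 ≈ 267.43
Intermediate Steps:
z(O) = -2 (z(O) = -3 + (1/3)*3 = -3 + 1 = -2)
w(j) = 2*j/(3 + j) (w(j) = (2*j)/(3 + j) = 2*j/(3 + j))
R = -117 (R = -81 + 9*(0*(-3) - 4) = -81 + 9*(0 - 4) = -81 + 9*(-4) = -81 - 36 = -117)
(w(4)*z(-4))*R = ((2*4/(3 + 4))*(-2))*(-117) = ((2*4/7)*(-2))*(-117) = ((2*4*(1/7))*(-2))*(-117) = ((8/7)*(-2))*(-117) = -16/7*(-117) = 1872/7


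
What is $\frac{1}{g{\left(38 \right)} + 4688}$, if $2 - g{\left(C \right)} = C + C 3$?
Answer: $\frac{1}{4538} \approx 0.00022036$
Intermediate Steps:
$g{\left(C \right)} = 2 - 4 C$ ($g{\left(C \right)} = 2 - \left(C + C 3\right) = 2 - \left(C + 3 C\right) = 2 - 4 C$)
$\frac{1}{g{\left(38 \right)} + 4688} = \frac{1}{\left(2 - 152\right) + 4688} = \frac{1}{-150 + 4688} = \frac{1}{4538}$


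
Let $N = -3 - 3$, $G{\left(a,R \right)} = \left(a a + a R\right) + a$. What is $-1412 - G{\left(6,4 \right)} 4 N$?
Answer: $172$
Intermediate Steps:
$G{\left(a,R \right)} = a + a^{2} + R a$ ($G{\left(a,R \right)} = \left(a^{2} + R a\right) + a = a + a^{2} + R a$)
$N = -6$ ($N = -3 - 3 = -6$)
$-1412 - G{\left(6,4 \right)} 4 N = -1412 - 6 \left(1 + 4 + 6\right) 4 \left(-6\right) = -1412 - 6 \cdot 11 \cdot 4 \left(-6\right) = -1412 - 66 \cdot 4 \left(-6\right) = -1412 - 264 \left(-6\right) = -1412 - -1584 = -1412 + 1584 = 172$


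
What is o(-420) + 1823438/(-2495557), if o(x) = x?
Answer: -1049957378/2495557 ≈ -420.73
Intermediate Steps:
o(-420) + 1823438/(-2495557) = -420 + 1823438/(-2495557) = -420 + 1823438*(-1/2495557) = -420 - 1823438/2495557 = -1049957378/2495557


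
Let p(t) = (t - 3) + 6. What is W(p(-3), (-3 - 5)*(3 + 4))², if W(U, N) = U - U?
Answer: 0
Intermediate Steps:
p(t) = 3 + t (p(t) = (-3 + t) + 6 = 3 + t)
W(U, N) = 0
W(p(-3), (-3 - 5)*(3 + 4))² = 0² = 0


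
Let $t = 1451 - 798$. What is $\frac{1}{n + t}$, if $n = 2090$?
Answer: $\frac{1}{2743} \approx 0.00036456$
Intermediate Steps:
$t = 653$ ($t = 1451 - 798 = 653$)
$\frac{1}{n + t} = \frac{1}{2090 + 653} = \frac{1}{2743}$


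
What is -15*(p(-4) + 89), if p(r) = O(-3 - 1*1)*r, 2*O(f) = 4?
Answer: -1215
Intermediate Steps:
O(f) = 2 (O(f) = (½)*4 = 2)
p(r) = 2*r
-15*(p(-4) + 89) = -15*(2*(-4) + 89) = -15*(-8 + 89) = -15*81 = -1215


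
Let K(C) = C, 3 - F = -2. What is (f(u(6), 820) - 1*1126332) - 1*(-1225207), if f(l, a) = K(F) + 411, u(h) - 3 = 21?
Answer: 99291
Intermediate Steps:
F = 5 (F = 3 - 1*(-2) = 3 + 2 = 5)
u(h) = 24 (u(h) = 3 + 21 = 24)
f(l, a) = 416 (f(l, a) = 5 + 411 = 416)
(f(u(6), 820) - 1*1126332) - 1*(-1225207) = (416 - 1*1126332) - 1*(-1225207) = (416 - 1126332) + 1225207 = -1125916 + 1225207 = 99291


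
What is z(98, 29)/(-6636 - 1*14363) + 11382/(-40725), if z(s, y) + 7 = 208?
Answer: -82398781/285061425 ≈ -0.28906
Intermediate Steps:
z(s, y) = 201 (z(s, y) = -7 + 208 = 201)
z(98, 29)/(-6636 - 1*14363) + 11382/(-40725) = 201/(-6636 - 1*14363) + 11382/(-40725) = 201/(-6636 - 14363) + 11382*(-1/40725) = 201/(-20999) - 3794/13575 = 201*(-1/20999) - 3794/13575 = -201/20999 - 3794/13575 = -82398781/285061425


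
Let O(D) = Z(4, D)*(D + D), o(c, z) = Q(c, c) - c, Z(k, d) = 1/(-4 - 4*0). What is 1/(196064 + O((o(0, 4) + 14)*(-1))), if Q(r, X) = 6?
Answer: 1/196074 ≈ 5.1001e-6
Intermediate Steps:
Z(k, d) = -¼ (Z(k, d) = 1/(-4 + 0) = 1/(-4) = -¼)
o(c, z) = 6 - c
O(D) = -D/2 (O(D) = -(D + D)/4 = -D/2)
1/(196064 + O((o(0, 4) + 14)*(-1))) = 1/(196064 - ((6 - 1*0) + 14)*(-1)/2) = 1/(196064 - ((6 + 0) + 14)*(-1)/2) = 1/(196064 - (6 + 14)*(-1)/2) = 1/(196064 - 10*(-1)) = 1/(196064 - ½*(-20)) = 1/(196064 + 10) = 1/196074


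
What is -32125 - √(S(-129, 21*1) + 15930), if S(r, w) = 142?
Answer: -32125 - 14*√82 ≈ -32252.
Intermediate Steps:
-32125 - √(S(-129, 21*1) + 15930) = -32125 - √(142 + 15930) = -32125 - √16072 = -32125 - 14*√82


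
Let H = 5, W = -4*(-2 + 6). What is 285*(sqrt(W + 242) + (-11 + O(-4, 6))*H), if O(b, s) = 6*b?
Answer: -49875 + 285*sqrt(226) ≈ -45591.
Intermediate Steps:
W = -16 (W = -4*4 = -16)
285*(sqrt(W + 242) + (-11 + O(-4, 6))*H) = 285*(sqrt(-16 + 242) + (-11 + 6*(-4))*5) = 285*(sqrt(226) + (-11 - 24)*5) = 285*(sqrt(226) - 35*5) = 285*(sqrt(226) - 175) = 285*(-175 + sqrt(226)) = -49875 + 285*sqrt(226)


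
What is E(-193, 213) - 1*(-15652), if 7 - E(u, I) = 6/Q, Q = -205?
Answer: 3210101/205 ≈ 15659.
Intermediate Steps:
E(u, I) = 1441/205 (E(u, I) = 7 - 6/(-205) = 7 - 6*(-1)/205 = 7 - 1*(-6/205) = 7 + 6/205 = 1441/205)
E(-193, 213) - 1*(-15652) = 1441/205 - 1*(-15652) = 1441/205 + 15652 = 3210101/205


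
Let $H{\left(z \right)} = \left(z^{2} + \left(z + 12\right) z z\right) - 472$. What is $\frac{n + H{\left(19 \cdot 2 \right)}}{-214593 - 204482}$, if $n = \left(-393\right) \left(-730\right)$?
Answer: $- \frac{360062}{419075} \approx -0.85918$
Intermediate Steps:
$n = 286890$
$H{\left(z \right)} = -472 + z^{2} + z^{2} \left(12 + z\right)$ ($H{\left(z \right)} = \left(z^{2} + \left(12 + z\right) z z\right) - 472 = \left(z^{2} + z \left(12 + z\right) z\right) - 472 = \left(z^{2} + z^{2} \left(12 + z\right)\right) - 472 = -472 + z^{2} + z^{2} \left(12 + z\right)$)
$\frac{n + H{\left(19 \cdot 2 \right)}}{-214593 - 204482} = \frac{286890 + \left(-472 + \left(19 \cdot 2\right)^{3} + 13 \left(19 \cdot 2\right)^{2}\right)}{-214593 - 204482} = \frac{286890 + \left(-472 + 38^{3} + 13 \cdot 38^{2}\right)}{-419075} = \left(286890 + \left(-472 + 54872 + 13 \cdot 1444\right)\right) \left(- \frac{1}{419075}\right) = \left(286890 + \left(-472 + 54872 + 18772\right)\right) \left(- \frac{1}{419075}\right) = \left(286890 + 73172\right) \left(- \frac{1}{419075}\right) = 360062 \left(- \frac{1}{419075}\right) = - \frac{360062}{419075}$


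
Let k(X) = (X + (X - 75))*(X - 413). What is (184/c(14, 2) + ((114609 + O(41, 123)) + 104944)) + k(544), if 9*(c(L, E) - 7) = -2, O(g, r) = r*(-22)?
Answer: 21324206/61 ≈ 3.4958e+5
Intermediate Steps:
O(g, r) = -22*r
c(L, E) = 61/9 (c(L, E) = 7 + (1/9)*(-2) = 7 - 2/9 = 61/9)
k(X) = (-413 + X)*(-75 + 2*X) (k(X) = (X + (-75 + X))*(-413 + X) = (-75 + 2*X)*(-413 + X) = (-413 + X)*(-75 + 2*X))
(184/c(14, 2) + ((114609 + O(41, 123)) + 104944)) + k(544) = (184/(61/9) + ((114609 - 22*123) + 104944)) + (30975 - 901*544 + 2*544**2) = (184*(9/61) + ((114609 - 2706) + 104944)) + (30975 - 490144 + 2*295936) = (1656/61 + (111903 + 104944)) + (30975 - 490144 + 591872) = (1656/61 + 216847) + 132703 = 13229323/61 + 132703 = 21324206/61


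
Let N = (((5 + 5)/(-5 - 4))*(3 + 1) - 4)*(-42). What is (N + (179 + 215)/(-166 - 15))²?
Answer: 36634725604/294849 ≈ 1.2425e+5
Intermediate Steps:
N = 1064/3 (N = ((10/(-9))*4 - 4)*(-42) = ((10*(-⅑))*4 - 4)*(-42) = (-10/9*4 - 4)*(-42) = (-40/9 - 4)*(-42) = -76/9*(-42) = 1064/3 ≈ 354.67)
(N + (179 + 215)/(-166 - 15))² = (1064/3 + (179 + 215)/(-166 - 15))² = (1064/3 + 394/(-181))² = (1064/3 + 394*(-1/181))² = (1064/3 - 394/181)² = (191402/543)² = 36634725604/294849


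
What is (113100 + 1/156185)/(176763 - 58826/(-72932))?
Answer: 644154513987466/1006748045235635 ≈ 0.63984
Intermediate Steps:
(113100 + 1/156185)/(176763 - 58826/(-72932)) = (113100 + 1/156185)/(176763 - 58826*(-1/72932)) = 17664523501/(156185*(176763 + 29413/36466)) = 17664523501/(156185*(6445868971/36466)) = (17664523501/156185)*(36466/6445868971) = 644154513987466/1006748045235635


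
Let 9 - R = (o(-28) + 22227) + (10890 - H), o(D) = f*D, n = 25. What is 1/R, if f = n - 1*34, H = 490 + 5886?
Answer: -1/26984 ≈ -3.7059e-5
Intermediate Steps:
H = 6376
f = -9 (f = 25 - 1*34 = 25 - 34 = -9)
o(D) = -9*D
R = -26984 (R = 9 - ((-9*(-28) + 22227) + (10890 - 1*6376)) = 9 - ((252 + 22227) + (10890 - 6376)) = 9 - (22479 + 4514) = 9 - 1*26993 = 9 - 26993 = -26984)
1/R = 1/(-26984) = -1/26984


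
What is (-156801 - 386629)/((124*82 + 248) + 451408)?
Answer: -271715/230912 ≈ -1.1767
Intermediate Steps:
(-156801 - 386629)/((124*82 + 248) + 451408) = -543430/((10168 + 248) + 451408) = -543430/(10416 + 451408) = -543430/461824 = -543430*1/461824 = -271715/230912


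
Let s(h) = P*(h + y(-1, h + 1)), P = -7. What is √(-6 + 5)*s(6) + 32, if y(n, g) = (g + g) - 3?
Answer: 32 - 119*I ≈ 32.0 - 119.0*I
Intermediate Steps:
y(n, g) = -3 + 2*g (y(n, g) = 2*g - 3 = -3 + 2*g)
s(h) = 7 - 21*h (s(h) = -7*(h + (-3 + 2*(h + 1))) = -7*(h + (-3 + 2*(1 + h))) = -7*(h + (-3 + (2 + 2*h))) = -7*(h + (-1 + 2*h)) = -7*(-1 + 3*h) = 7 - 21*h)
√(-6 + 5)*s(6) + 32 = √(-6 + 5)*(7 - 21*6) + 32 = √(-1)*(7 - 126) + 32 = I*(-119) + 32 = -119*I + 32 = 32 - 119*I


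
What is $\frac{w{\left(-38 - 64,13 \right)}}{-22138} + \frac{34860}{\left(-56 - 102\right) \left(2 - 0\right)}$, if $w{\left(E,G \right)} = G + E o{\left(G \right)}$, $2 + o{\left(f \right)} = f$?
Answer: $- \frac{192845059}{1748902} \approx -110.27$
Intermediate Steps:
$o{\left(f \right)} = -2 + f$
$w{\left(E,G \right)} = G + E \left(-2 + G\right)$
$\frac{w{\left(-38 - 64,13 \right)}}{-22138} + \frac{34860}{\left(-56 - 102\right) \left(2 - 0\right)} = \frac{13 + \left(-38 - 64\right) \left(-2 + 13\right)}{-22138} + \frac{34860}{\left(-56 - 102\right) \left(2 - 0\right)} = \left(13 + \left(-38 - 64\right) 11\right) \left(- \frac{1}{22138}\right) + \frac{34860}{\left(-158\right) \left(2 + 0\right)} = \left(13 - 1122\right) \left(- \frac{1}{22138}\right) + \frac{34860}{\left(-158\right) 2} = \left(13 - 1122\right) \left(- \frac{1}{22138}\right) + \frac{34860}{-316} = \left(-1109\right) \left(- \frac{1}{22138}\right) + 34860 \left(- \frac{1}{316}\right) = \frac{1109}{22138} - \frac{8715}{79} = - \frac{192845059}{1748902}$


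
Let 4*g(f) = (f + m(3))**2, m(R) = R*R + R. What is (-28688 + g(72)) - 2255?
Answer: -29179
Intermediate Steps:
m(R) = R + R**2 (m(R) = R**2 + R = R + R**2)
g(f) = (12 + f)**2/4 (g(f) = (f + 3*(1 + 3))**2/4 = (f + 3*4)**2/4 = (f + 12)**2/4 = (12 + f)**2/4)
(-28688 + g(72)) - 2255 = (-28688 + (12 + 72)**2/4) - 2255 = (-28688 + (1/4)*84**2) - 2255 = (-28688 + (1/4)*7056) - 2255 = (-28688 + 1764) - 2255 = -26924 - 2255 = -29179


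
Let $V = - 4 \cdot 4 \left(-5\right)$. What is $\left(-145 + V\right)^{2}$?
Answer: $4225$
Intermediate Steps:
$V = 80$ ($V = \left(-4\right) \left(-20\right) = 80$)
$\left(-145 + V\right)^{2} = \left(-145 + 80\right)^{2} = \left(-65\right)^{2} = 4225$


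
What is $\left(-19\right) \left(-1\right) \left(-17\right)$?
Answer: $-323$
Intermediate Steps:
$\left(-19\right) \left(-1\right) \left(-17\right) = 19 \left(-17\right) = -323$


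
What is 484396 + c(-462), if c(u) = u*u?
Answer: 697840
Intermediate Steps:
c(u) = u**2
484396 + c(-462) = 484396 + (-462)**2 = 484396 + 213444 = 697840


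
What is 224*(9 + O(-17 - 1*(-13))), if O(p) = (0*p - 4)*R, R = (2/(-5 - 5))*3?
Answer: 12768/5 ≈ 2553.6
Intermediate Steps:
R = -⅗ (R = (2/(-10))*3 = -⅒*2*3 = -⅕*3 = -⅗ ≈ -0.60000)
O(p) = 12/5 (O(p) = (0*p - 4)*(-⅗) = (0 - 4)*(-⅗) = -4*(-⅗) = 12/5)
224*(9 + O(-17 - 1*(-13))) = 224*(9 + 12/5) = 224*(57/5) = 12768/5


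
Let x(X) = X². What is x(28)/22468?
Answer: 196/5617 ≈ 0.034894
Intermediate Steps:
x(28)/22468 = 28²/22468 = 784*(1/22468) = 196/5617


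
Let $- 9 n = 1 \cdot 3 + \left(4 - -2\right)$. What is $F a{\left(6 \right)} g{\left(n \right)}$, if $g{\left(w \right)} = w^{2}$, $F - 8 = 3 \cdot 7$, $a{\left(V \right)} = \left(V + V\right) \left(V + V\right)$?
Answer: $4176$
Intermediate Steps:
$a{\left(V \right)} = 4 V^{2}$ ($a{\left(V \right)} = 2 V 2 V = 4 V^{2}$)
$F = 29$ ($F = 8 + 3 \cdot 7 = 8 + 21 = 29$)
$n = -1$ ($n = - \frac{1 \cdot 3 + \left(4 - -2\right)}{9} = - \frac{3 + \left(4 + 2\right)}{9} = - \frac{3 + 6}{9} = \left(- \frac{1}{9}\right) 9 = -1$)
$F a{\left(6 \right)} g{\left(n \right)} = 29 \cdot 4 \cdot 6^{2} \left(-1\right)^{2} = 29 \cdot 4 \cdot 36 \cdot 1 = 29 \cdot 144 \cdot 1 = 4176 \cdot 1 = 4176$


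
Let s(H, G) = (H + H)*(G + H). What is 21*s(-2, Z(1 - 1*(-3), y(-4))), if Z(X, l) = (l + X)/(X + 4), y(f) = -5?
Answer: 357/2 ≈ 178.50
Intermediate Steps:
Z(X, l) = (X + l)/(4 + X)
s(H, G) = 2*H*(G + H) (s(H, G) = (2*H)*(G + H) = 2*H*(G + H))
21*s(-2, Z(1 - 1*(-3), y(-4))) = 21*(2*(-2)*(((1 - 1*(-3)) - 5)/(4 + (1 - 1*(-3))) - 2)) = 21*(2*(-2)*(((1 + 3) - 5)/(4 + (1 + 3)) - 2)) = 21*(2*(-2)*((4 - 5)/(4 + 4) - 2)) = 21*(2*(-2)*(-1/8 - 2)) = 21*(2*(-2)*(-17/8)) = 21*(17/2) = 357/2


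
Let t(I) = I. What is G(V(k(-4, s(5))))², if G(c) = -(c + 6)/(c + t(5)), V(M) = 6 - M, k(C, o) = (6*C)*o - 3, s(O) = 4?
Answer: 12321/12100 ≈ 1.0183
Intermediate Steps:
k(C, o) = -3 + 6*C*o (k(C, o) = 6*C*o - 3 = -3 + 6*C*o)
G(c) = -(6 + c)/(5 + c) (G(c) = -(c + 6)/(c + 5) = -(6 + c)/(5 + c))
G(V(k(-4, s(5))))² = ((-6 - (6 - (-3 + 6*(-4)*4)))/(5 + (6 - (-3 + 6*(-4)*4))))² = ((-6 - (6 - (-3 - 96)))/(5 + (6 - (-3 - 96))))² = ((-6 - (6 - 1*(-99)))/(5 + (6 - 1*(-99))))² = ((-6 - (6 + 99))/(5 + (6 + 99)))² = ((-6 - 1*105)/(5 + 105))² = ((-6 - 105)/110)² = ((1/110)*(-111))² = (-111/110)² = 12321/12100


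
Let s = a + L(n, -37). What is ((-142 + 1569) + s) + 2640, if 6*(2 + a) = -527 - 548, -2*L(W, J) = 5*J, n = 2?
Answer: 11935/3 ≈ 3978.3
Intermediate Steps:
L(W, J) = -5*J/2
a = -1087/6 (a = -2 + (-527 - 548)/6 = -2 + (⅙)*(-1075) = -2 - 1075/6 = -1087/6 ≈ -181.17)
s = -266/3 (s = -1087/6 - 5/2*(-37) = -1087/6 + 185/2 = -266/3 ≈ -88.667)
((-142 + 1569) + s) + 2640 = ((-142 + 1569) - 266/3) + 2640 = (1427 - 266/3) + 2640 = 4015/3 + 2640 = 11935/3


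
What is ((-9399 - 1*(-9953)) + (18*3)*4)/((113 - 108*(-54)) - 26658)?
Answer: -10/269 ≈ -0.037175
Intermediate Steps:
((-9399 - 1*(-9953)) + (18*3)*4)/((113 - 108*(-54)) - 26658) = ((-9399 + 9953) + 54*4)/((113 + 5832) - 26658) = (554 + 216)/(5945 - 26658) = 770/(-20713) = 770*(-1/20713) = -10/269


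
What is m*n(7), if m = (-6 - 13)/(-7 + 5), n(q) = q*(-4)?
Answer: -266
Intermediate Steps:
n(q) = -4*q
m = 19/2 (m = -19/(-2) = -19*(-½) = 19/2 ≈ 9.5000)
m*n(7) = 19*(-4*7)/2 = (19/2)*(-28) = -266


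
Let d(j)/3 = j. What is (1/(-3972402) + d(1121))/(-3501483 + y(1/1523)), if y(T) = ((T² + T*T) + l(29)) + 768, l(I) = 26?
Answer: -30987023808487325/32255704251324090558 ≈ -0.00096067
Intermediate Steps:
d(j) = 3*j
y(T) = 794 + 2*T² (y(T) = ((T² + T*T) + 26) + 768 = ((T² + T²) + 26) + 768 = (2*T² + 26) + 768 = (26 + 2*T²) + 768 = 794 + 2*T²)
(1/(-3972402) + d(1121))/(-3501483 + y(1/1523)) = (1/(-3972402) + 3*1121)/(-3501483 + (794 + 2*(1/1523)²)) = (-1/3972402 + 3363)/(-3501483 + (794 + 2*(1/1523)²)) = 13359187925/(3972402*(-3501483 + (794 + 2*(1/2319529)))) = 13359187925/(3972402*(-3501483 + (794 + 2/2319529))) = 13359187925/(3972402*(-3501483 + 1841706028/2319529)) = 13359187925/(3972402*(-8119949655479/2319529)) = (13359187925/3972402)*(-2319529/8119949655479) = -30987023808487325/32255704251324090558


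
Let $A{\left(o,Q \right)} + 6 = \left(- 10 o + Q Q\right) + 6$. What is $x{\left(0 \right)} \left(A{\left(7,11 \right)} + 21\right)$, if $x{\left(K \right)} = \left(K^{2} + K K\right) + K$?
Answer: $0$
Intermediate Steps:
$x{\left(K \right)} = K + 2 K^{2}$ ($x{\left(K \right)} = \left(K^{2} + K^{2}\right) + K = 2 K^{2} + K = K + 2 K^{2}$)
$A{\left(o,Q \right)} = Q^{2} - 10 o$ ($A{\left(o,Q \right)} = -6 + \left(\left(- 10 o + Q Q\right) + 6\right) = -6 + \left(\left(- 10 o + Q^{2}\right) + 6\right) = -6 + \left(\left(Q^{2} - 10 o\right) + 6\right) = -6 + \left(6 + Q^{2} - 10 o\right) = Q^{2} - 10 o$)
$x{\left(0 \right)} \left(A{\left(7,11 \right)} + 21\right) = 0 \left(1 + 2 \cdot 0\right) \left(\left(11^{2} - 70\right) + 21\right) = 0 \left(1 + 0\right) \left(\left(121 - 70\right) + 21\right) = 0 \cdot 1 \left(51 + 21\right) = 0 \cdot 72 = 0$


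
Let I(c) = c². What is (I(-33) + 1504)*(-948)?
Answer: -2458164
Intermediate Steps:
(I(-33) + 1504)*(-948) = ((-33)² + 1504)*(-948) = (1089 + 1504)*(-948) = 2593*(-948) = -2458164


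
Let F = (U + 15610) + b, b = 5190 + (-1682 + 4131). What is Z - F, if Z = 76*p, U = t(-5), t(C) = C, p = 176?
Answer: -9868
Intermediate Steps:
U = -5
b = 7639 (b = 5190 + 2449 = 7639)
Z = 13376 (Z = 76*176 = 13376)
F = 23244 (F = (-5 + 15610) + 7639 = 15605 + 7639 = 23244)
Z - F = 13376 - 1*23244 = 13376 - 23244 = -9868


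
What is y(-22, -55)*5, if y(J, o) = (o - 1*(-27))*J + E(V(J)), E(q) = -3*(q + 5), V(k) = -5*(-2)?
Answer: 2855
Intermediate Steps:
V(k) = 10
E(q) = -15 - 3*q (E(q) = -3*(5 + q) = -15 - 3*q)
y(J, o) = -45 + J*(27 + o) (y(J, o) = (o - 1*(-27))*J + (-15 - 3*10) = (o + 27)*J + (-15 - 30) = (27 + o)*J - 45 = J*(27 + o) - 45 = -45 + J*(27 + o))
y(-22, -55)*5 = (-45 + 27*(-22) - 22*(-55))*5 = (-45 - 594 + 1210)*5 = 571*5 = 2855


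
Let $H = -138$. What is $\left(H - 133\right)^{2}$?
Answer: $73441$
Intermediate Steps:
$\left(H - 133\right)^{2} = \left(-138 - 133\right)^{2} = \left(-271\right)^{2} = 73441$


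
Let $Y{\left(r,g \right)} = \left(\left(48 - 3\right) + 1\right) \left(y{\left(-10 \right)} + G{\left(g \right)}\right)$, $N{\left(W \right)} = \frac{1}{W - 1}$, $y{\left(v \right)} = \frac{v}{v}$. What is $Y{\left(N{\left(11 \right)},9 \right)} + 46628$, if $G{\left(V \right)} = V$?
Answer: $47088$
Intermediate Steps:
$y{\left(v \right)} = 1$
$N{\left(W \right)} = \frac{1}{-1 + W}$
$Y{\left(r,g \right)} = 46 + 46 g$ ($Y{\left(r,g \right)} = \left(\left(48 - 3\right) + 1\right) \left(1 + g\right) = \left(45 + 1\right) \left(1 + g\right) = 46 \left(1 + g\right) = 46 + 46 g$)
$Y{\left(N{\left(11 \right)},9 \right)} + 46628 = \left(46 + 46 \cdot 9\right) + 46628 = \left(46 + 414\right) + 46628 = 460 + 46628 = 47088$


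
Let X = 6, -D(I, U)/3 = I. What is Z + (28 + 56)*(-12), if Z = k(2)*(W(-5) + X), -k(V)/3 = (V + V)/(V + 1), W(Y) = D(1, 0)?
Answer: -1020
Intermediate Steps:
D(I, U) = -3*I
W(Y) = -3 (W(Y) = -3*1 = -3)
k(V) = -6*V/(1 + V) (k(V) = -3*(V + V)/(V + 1) = -3*2*V/(1 + V) = -6*V/(1 + V))
Z = -12 (Z = (-6*2/(1 + 2))*(-3 + 6) = -6*2/3*3 = -6*2*⅓*3 = -4*3 = -12)
Z + (28 + 56)*(-12) = -12 + (28 + 56)*(-12) = -12 + 84*(-12) = -12 - 1008 = -1020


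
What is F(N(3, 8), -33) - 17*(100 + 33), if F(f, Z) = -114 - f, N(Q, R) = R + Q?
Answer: -2386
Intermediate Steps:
N(Q, R) = Q + R
F(N(3, 8), -33) - 17*(100 + 33) = (-114 - (3 + 8)) - 17*(100 + 33) = (-114 - 1*11) - 17*133 = (-114 - 11) - 2261 = -125 - 2261 = -2386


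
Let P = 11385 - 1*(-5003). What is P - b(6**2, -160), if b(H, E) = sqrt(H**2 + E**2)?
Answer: 16224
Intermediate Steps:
b(H, E) = sqrt(E**2 + H**2)
P = 16388 (P = 11385 + 5003 = 16388)
P - b(6**2, -160) = 16388 - sqrt((-160)**2 + (6**2)**2) = 16388 - sqrt(25600 + 36**2) = 16388 - sqrt(25600 + 1296) = 16388 - sqrt(26896) = 16388 - 1*164 = 16388 - 164 = 16224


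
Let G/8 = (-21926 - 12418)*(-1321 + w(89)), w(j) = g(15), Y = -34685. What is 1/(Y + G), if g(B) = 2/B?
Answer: 5/1814380367 ≈ 2.7558e-9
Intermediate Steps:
w(j) = 2/15
G = 1814553792/5 (G = 8*((-21926 - 12418)*(-1321 + 2/15)) = 8*(-34344*(-19813/15)) = 8*(226819224/5) = 1814553792/5 ≈ 3.6291e+8)
1/(Y + G) = 1/(-34685 + 1814553792/5) = 1/(1814380367/5) = 5/1814380367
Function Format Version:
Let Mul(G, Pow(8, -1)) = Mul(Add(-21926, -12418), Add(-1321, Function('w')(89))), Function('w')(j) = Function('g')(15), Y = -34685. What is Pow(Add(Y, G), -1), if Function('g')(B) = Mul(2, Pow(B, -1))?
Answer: Rational(5, 1814380367) ≈ 2.7558e-9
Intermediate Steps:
Function('w')(j) = Rational(2, 15) (Function('w')(j) = Mul(2, Pow(15, -1)) = Mul(2, Rational(1, 15)) = Rational(2, 15))
G = Rational(1814553792, 5) (G = Mul(8, Mul(Add(-21926, -12418), Add(-1321, Rational(2, 15)))) = Mul(8, Mul(-34344, Rational(-19813, 15))) = Mul(8, Rational(226819224, 5)) = Rational(1814553792, 5) ≈ 3.6291e+8)
Pow(Add(Y, G), -1) = Pow(Add(-34685, Rational(1814553792, 5)), -1) = Pow(Rational(1814380367, 5), -1) = Rational(5, 1814380367)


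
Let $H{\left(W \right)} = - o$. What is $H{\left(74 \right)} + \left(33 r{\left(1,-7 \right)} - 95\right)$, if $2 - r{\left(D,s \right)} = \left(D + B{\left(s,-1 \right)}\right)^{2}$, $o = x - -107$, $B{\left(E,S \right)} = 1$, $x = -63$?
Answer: $-205$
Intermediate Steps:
$o = 44$ ($o = -63 - -107 = -63 + 107 = 44$)
$r{\left(D,s \right)} = 2 - \left(1 + D\right)^{2}$ ($r{\left(D,s \right)} = 2 - \left(D + 1\right)^{2} = 2 - \left(1 + D\right)^{2}$)
$H{\left(W \right)} = -44$ ($H{\left(W \right)} = \left(-1\right) 44 = -44$)
$H{\left(74 \right)} + \left(33 r{\left(1,-7 \right)} - 95\right) = -44 - \left(95 - 33 \left(2 - \left(1 + 1\right)^{2}\right)\right) = -44 - \left(95 - 33 \left(2 - 2^{2}\right)\right) = -44 - \left(95 - 33 \left(2 - 4\right)\right) = -44 + \left(33 \left(-2\right) - 95\right) = -44 - 161 = -205$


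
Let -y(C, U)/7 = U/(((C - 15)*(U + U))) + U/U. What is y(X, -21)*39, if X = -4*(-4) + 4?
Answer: -3003/10 ≈ -300.30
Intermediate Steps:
X = 20 (X = 16 + 4 = 20)
y(C, U) = -7 - 7/(2*(-15 + C)) (y(C, U) = -7*(U/(((C - 15)*(U + U))) + U/U) = -7*(U/(((-15 + C)*(2*U))) + 1) = -7*(U/((2*U*(-15 + C))) + 1) = -7*(U*(1/(2*U*(-15 + C))) + 1) = -7*(1/(2*(-15 + C)) + 1) = -7*(1 + 1/(2*(-15 + C))) = -7 - 7/(2*(-15 + C)))
y(X, -21)*39 = (7*(29 - 2*20)/(2*(-15 + 20)))*39 = ((7/2)*(29 - 40)/5)*39 = ((7/2)*(⅕)*(-11))*39 = -77/10*39 = -3003/10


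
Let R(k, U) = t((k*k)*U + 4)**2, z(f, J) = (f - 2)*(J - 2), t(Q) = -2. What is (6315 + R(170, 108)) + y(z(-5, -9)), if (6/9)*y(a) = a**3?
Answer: 1382237/2 ≈ 6.9112e+5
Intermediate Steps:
z(f, J) = (-2 + J)*(-2 + f) (z(f, J) = (-2 + f)*(-2 + J) = (-2 + J)*(-2 + f))
R(k, U) = 4 (R(k, U) = (-2)**2 = 4)
y(a) = 3*a**3/2
(6315 + R(170, 108)) + y(z(-5, -9)) = (6315 + 4) + 3*(4 - 2*(-9) - 2*(-5) - 9*(-5))**3/2 = 6319 + 3*(4 + 18 + 10 + 45)**3/2 = 6319 + (3/2)*77**3 = 6319 + (3/2)*456533 = 6319 + 1369599/2 = 1382237/2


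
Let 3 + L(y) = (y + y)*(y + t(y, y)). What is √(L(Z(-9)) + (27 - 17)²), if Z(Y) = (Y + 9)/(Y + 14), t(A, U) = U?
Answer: √97 ≈ 9.8489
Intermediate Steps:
Z(Y) = (9 + Y)/(14 + Y)
L(y) = -3 + 4*y² (L(y) = -3 + (y + y)*(y + y) = -3 + (2*y)*(2*y) = -3 + 4*y²)
√(L(Z(-9)) + (27 - 17)²) = √((-3 + 4*((9 - 9)/(14 - 9))²) + (27 - 17)²) = √((-3 + 4*(0/5)²) + 10²) = √((-3 + 4*((⅕)*0)²) + 100) = √((-3 + 4*0²) + 100) = √((-3 + 4*0) + 100) = √((-3 + 0) + 100) = √(-3 + 100) = √97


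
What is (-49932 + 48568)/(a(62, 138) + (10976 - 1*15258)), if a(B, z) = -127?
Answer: 1364/4409 ≈ 0.30937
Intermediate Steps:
(-49932 + 48568)/(a(62, 138) + (10976 - 1*15258)) = (-49932 + 48568)/(-127 + (10976 - 1*15258)) = -1364/(-127 + (10976 - 15258)) = -1364/(-127 - 4282) = -1364/(-4409) = -1364*(-1/4409) = 1364/4409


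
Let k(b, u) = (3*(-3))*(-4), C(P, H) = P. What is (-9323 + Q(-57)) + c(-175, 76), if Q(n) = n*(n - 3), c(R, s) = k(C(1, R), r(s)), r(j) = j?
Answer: -5867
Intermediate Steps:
k(b, u) = 36 (k(b, u) = -9*(-4) = 36)
c(R, s) = 36
Q(n) = n*(-3 + n)
(-9323 + Q(-57)) + c(-175, 76) = (-9323 - 57*(-3 - 57)) + 36 = (-9323 - 57*(-60)) + 36 = (-9323 + 3420) + 36 = -5903 + 36 = -5867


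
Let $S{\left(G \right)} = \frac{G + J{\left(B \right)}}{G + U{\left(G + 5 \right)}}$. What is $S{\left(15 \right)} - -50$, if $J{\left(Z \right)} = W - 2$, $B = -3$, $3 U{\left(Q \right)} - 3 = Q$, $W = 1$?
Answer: $\frac{1721}{34} \approx 50.618$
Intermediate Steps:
$U{\left(Q \right)} = 1 + \frac{Q}{3}$
$J{\left(Z \right)} = -1$ ($J{\left(Z \right)} = 1 - 2 = -1$)
$S{\left(G \right)} = \frac{-1 + G}{\frac{8}{3} + \frac{4 G}{3}}$ ($S{\left(G \right)} = \frac{G - 1}{G + \left(1 + \frac{G + 5}{3}\right)} = \frac{-1 + G}{G + \left(1 + \frac{5 + G}{3}\right)} = \frac{-1 + G}{G + \left(1 + \left(\frac{5}{3} + \frac{G}{3}\right)\right)} = \frac{-1 + G}{G + \left(\frac{8}{3} + \frac{G}{3}\right)} = \frac{-1 + G}{\frac{8}{3} + \frac{4 G}{3}}$)
$S{\left(15 \right)} - -50 = \frac{3 \left(-1 + 15\right)}{4 \left(2 + 15\right)} - -50 = \frac{3}{4} \cdot \frac{1}{17} \cdot 14 + 50 = \frac{21}{34} + 50 = \frac{1721}{34}$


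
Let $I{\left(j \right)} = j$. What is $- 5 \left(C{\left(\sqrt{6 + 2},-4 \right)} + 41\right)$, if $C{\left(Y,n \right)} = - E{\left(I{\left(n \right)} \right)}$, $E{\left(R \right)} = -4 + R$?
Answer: $-245$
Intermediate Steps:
$C{\left(Y,n \right)} = 4 - n$ ($C{\left(Y,n \right)} = - (-4 + n) = 4 - n$)
$- 5 \left(C{\left(\sqrt{6 + 2},-4 \right)} + 41\right) = - 5 \left(\left(4 - -4\right) + 41\right) = - 5 \left(\left(4 + 4\right) + 41\right) = - 5 \left(8 + 41\right) = \left(-5\right) 49 = -245$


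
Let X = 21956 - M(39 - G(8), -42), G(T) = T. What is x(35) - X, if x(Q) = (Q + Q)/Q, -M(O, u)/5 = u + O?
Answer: -21899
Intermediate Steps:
M(O, u) = -5*O - 5*u (M(O, u) = -5*(u + O) = -5*(O + u) = -5*O - 5*u)
x(Q) = 2 (x(Q) = (2*Q)/Q = 2)
X = 21901 (X = 21956 - (-5*(39 - 1*8) - 5*(-42)) = 21956 - (-5*(39 - 8) + 210) = 21956 - (-5*31 + 210) = 21956 - (-155 + 210) = 21956 - 1*55 = 21956 - 55 = 21901)
x(35) - X = 2 - 1*21901 = 2 - 21901 = -21899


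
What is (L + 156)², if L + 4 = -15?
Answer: 18769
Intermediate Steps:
L = -19 (L = -4 - 15 = -19)
(L + 156)² = (-19 + 156)² = 137² = 18769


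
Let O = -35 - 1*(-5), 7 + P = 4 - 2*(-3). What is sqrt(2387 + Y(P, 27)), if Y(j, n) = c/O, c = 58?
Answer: 8*sqrt(8385)/15 ≈ 48.837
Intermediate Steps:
P = 3 (P = -7 + (4 - 2*(-3)) = -7 + (4 + 6) = -7 + 10 = 3)
O = -30 (O = -35 + 5 = -30)
Y(j, n) = -29/15 (Y(j, n) = 58/(-30) = 58*(-1/30) = -29/15)
sqrt(2387 + Y(P, 27)) = sqrt(2387 - 29/15) = sqrt(35776/15) = 8*sqrt(8385)/15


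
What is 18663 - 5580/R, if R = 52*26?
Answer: 6306699/338 ≈ 18659.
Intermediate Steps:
R = 1352
18663 - 5580/R = 18663 - 5580/1352 = 18663 - 5580*1/1352 = 18663 - 1395/338 = 6306699/338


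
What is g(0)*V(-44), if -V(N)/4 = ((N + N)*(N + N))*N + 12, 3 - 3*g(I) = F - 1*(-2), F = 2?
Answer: -1362896/3 ≈ -4.5430e+5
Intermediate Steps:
g(I) = -1/3 (g(I) = 1 - (2 - 1*(-2))/3 = 1 - (2 + 2)/3 = 1 - 1/3*4 = 1 - 4/3 = -1/3)
V(N) = -48 - 16*N**3 (V(N) = -4*(((N + N)*(N + N))*N + 12) = -4*(((2*N)*(2*N))*N + 12) = -4*((4*N**2)*N + 12) = -4*(4*N**3 + 12) = -4*(12 + 4*N**3) = -48 - 16*N**3)
g(0)*V(-44) = -(-48 - 16*(-44)**3)/3 = -(-48 - 16*(-85184))/3 = -(-48 + 1362944)/3 = -1/3*1362896 = -1362896/3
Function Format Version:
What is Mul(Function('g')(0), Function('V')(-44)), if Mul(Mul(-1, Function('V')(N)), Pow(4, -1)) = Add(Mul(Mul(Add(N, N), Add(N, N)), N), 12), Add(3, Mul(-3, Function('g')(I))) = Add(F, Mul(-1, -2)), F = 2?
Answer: Rational(-1362896, 3) ≈ -4.5430e+5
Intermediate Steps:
Function('g')(I) = Rational(-1, 3) (Function('g')(I) = Add(1, Mul(Rational(-1, 3), Add(2, Mul(-1, -2)))) = Add(1, Mul(Rational(-1, 3), Add(2, 2))) = Add(1, Mul(Rational(-1, 3), 4)) = Add(1, Rational(-4, 3)) = Rational(-1, 3))
Function('V')(N) = Add(-48, Mul(-16, Pow(N, 3))) (Function('V')(N) = Mul(-4, Add(Mul(Mul(Add(N, N), Add(N, N)), N), 12)) = Mul(-4, Add(Mul(Mul(Mul(2, N), Mul(2, N)), N), 12)) = Mul(-4, Add(Mul(Mul(4, Pow(N, 2)), N), 12)) = Mul(-4, Add(Mul(4, Pow(N, 3)), 12)) = Mul(-4, Add(12, Mul(4, Pow(N, 3)))) = Add(-48, Mul(-16, Pow(N, 3))))
Mul(Function('g')(0), Function('V')(-44)) = Mul(Rational(-1, 3), Add(-48, Mul(-16, Pow(-44, 3)))) = Mul(Rational(-1, 3), Add(-48, Mul(-16, -85184))) = Mul(Rational(-1, 3), Add(-48, 1362944)) = Mul(Rational(-1, 3), 1362896) = Rational(-1362896, 3)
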